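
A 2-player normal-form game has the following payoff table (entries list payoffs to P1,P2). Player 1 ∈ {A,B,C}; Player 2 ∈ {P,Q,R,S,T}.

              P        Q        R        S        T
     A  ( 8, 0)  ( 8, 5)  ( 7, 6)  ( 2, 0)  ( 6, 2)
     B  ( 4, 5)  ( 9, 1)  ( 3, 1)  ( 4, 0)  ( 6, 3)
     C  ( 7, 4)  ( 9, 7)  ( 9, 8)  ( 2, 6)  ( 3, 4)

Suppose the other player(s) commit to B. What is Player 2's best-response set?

BR_2 = {P}

u_2(P vs B) = 5
u_2(Q vs B) = 1
u_2(R vs B) = 1
u_2(S vs B) = 0
u_2(T vs B) = 3
max payoff 5 at {P}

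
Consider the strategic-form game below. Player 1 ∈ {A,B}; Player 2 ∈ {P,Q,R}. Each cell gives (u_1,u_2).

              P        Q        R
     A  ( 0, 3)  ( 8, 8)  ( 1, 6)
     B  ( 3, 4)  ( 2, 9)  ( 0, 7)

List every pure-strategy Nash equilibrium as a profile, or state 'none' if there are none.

(A,P): not NE [P1→B gives 3>0; P2→Q gives 8>3]
(A,Q): NE
(A,R): not NE [P2→Q gives 8>6]
(B,P): not NE [P2→Q gives 9>4]
(B,Q): not NE [P1→A gives 8>2]
(B,R): not NE [P1→A gives 1>0; P2→Q gives 9>7]

Nash profiles: (A,Q)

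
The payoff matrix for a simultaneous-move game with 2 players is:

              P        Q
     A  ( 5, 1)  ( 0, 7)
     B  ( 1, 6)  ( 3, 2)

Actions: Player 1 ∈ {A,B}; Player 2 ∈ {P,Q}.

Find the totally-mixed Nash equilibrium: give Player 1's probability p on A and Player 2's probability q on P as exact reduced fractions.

(p,q) = (2/5, 3/7)

P1 indiff ⇒ q·5+(1-q)·0 = q·1+(1-q)·3 ⇒ q(4) = (1-q)(3) ⇒ q = 3/7
P2 indiff ⇒ p·1+(1-p)·6 = p·7+(1-p)·2 ⇒ p(-6) = (1-p)(-4) ⇒ p = 2/5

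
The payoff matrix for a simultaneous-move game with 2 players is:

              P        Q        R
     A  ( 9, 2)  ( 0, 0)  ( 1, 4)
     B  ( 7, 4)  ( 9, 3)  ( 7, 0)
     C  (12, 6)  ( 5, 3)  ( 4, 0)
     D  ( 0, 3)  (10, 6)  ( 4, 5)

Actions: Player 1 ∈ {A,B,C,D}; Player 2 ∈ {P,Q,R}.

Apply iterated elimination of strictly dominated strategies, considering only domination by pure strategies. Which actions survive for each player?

P1 drop A (C beats it: P:12>9 Q:5>0 R:4>1)
P2 drop R (Q beats it: B:3>0 C:3>0 D:6>5)
P1→{B,C,D} P2→{P,Q}

Remaining: P1:{B,C,D} P2:{P,Q}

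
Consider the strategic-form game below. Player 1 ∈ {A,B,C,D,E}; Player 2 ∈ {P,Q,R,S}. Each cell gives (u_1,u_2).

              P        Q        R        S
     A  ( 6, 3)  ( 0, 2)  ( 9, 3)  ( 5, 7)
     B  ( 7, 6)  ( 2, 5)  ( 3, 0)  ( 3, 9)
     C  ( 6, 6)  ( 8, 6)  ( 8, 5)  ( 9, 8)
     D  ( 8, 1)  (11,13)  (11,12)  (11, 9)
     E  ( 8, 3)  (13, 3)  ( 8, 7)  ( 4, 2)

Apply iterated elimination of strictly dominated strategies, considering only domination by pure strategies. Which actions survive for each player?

P1 drop A (D beats it: P:8>6 Q:11>0 R:11>9 S:11>5)
P1 drop B (D beats it: P:8>7 Q:11>2 R:11>3 S:11>3)
P1 drop C (D beats it: P:8>6 Q:11>8 R:11>8 S:11>9)
P2 drop P (R beats it: D:12>1 E:7>3)
P2 drop S (Q beats it: D:13>9 E:3>2)
P1→{D,E} P2→{Q,R}

IESDS → P1:{D,E} P2:{Q,R}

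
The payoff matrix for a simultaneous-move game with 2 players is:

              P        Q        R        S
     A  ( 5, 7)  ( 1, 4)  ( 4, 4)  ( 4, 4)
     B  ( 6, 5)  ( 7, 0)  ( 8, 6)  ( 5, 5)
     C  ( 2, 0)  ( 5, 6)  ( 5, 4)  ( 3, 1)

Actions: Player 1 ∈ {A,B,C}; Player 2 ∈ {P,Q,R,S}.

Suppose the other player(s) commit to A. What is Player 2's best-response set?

u_2(P vs A) = 7
u_2(Q vs A) = 4
u_2(R vs A) = 4
u_2(S vs A) = 4
max payoff 7 at {P}

P2 best: {P}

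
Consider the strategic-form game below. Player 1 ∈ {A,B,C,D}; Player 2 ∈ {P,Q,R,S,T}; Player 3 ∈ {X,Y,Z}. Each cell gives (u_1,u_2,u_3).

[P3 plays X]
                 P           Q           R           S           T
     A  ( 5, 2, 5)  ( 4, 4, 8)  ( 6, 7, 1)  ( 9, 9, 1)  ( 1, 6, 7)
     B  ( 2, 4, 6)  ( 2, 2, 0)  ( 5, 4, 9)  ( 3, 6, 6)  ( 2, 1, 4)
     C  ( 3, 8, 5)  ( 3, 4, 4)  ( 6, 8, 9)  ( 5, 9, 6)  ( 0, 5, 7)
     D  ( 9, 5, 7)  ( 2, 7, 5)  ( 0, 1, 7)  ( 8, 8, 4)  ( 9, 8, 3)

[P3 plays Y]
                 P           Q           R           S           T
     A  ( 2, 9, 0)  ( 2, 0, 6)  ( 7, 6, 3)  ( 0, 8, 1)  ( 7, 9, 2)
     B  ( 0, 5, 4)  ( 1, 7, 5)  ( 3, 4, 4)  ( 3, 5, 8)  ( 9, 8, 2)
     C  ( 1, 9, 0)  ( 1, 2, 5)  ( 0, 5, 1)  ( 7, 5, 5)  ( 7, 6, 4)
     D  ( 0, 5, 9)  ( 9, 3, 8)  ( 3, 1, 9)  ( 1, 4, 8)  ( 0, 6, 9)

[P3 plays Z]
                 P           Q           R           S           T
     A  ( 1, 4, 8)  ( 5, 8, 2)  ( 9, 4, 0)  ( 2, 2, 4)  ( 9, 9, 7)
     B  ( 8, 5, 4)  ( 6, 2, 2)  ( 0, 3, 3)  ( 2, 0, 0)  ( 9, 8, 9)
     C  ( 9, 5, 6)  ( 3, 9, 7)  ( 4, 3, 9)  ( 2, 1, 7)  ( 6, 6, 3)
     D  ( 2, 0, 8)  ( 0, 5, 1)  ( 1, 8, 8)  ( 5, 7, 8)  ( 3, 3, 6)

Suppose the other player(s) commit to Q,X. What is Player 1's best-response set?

argmax u_1 = {A}

u_1(A vs Q,X) = 4
u_1(B vs Q,X) = 2
u_1(C vs Q,X) = 3
u_1(D vs Q,X) = 2
max payoff 4 at {A}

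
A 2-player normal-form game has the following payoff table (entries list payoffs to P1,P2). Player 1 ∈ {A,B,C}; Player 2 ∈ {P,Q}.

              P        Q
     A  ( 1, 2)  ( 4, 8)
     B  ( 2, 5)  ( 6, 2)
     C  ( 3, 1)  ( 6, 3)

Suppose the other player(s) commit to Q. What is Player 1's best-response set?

u_1(A vs Q) = 4
u_1(B vs Q) = 6
u_1(C vs Q) = 6
max payoff 6 at {B,C}

P1 best: {B,C}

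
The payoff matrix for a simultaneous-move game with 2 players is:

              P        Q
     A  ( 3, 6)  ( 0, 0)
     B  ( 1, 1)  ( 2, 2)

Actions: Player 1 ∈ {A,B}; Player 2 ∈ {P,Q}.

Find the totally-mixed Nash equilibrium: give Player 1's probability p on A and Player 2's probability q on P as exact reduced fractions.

p=1/7, q=1/2

P1 indiff ⇒ q·3+(1-q)·0 = q·1+(1-q)·2 ⇒ q(2) = (1-q)(2) ⇒ q = 1/2
P2 indiff ⇒ p·6+(1-p)·1 = p·0+(1-p)·2 ⇒ p(6) = (1-p)(1) ⇒ p = 1/7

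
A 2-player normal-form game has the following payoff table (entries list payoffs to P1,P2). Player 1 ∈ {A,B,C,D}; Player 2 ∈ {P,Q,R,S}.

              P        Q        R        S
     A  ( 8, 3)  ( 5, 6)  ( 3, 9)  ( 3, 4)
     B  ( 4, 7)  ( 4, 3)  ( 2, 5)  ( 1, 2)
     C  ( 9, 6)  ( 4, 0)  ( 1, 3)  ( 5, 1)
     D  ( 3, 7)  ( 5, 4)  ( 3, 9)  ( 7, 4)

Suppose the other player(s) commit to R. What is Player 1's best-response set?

BR_1 = {A,D}

u_1(A vs R) = 3
u_1(B vs R) = 2
u_1(C vs R) = 1
u_1(D vs R) = 3
max payoff 3 at {A,D}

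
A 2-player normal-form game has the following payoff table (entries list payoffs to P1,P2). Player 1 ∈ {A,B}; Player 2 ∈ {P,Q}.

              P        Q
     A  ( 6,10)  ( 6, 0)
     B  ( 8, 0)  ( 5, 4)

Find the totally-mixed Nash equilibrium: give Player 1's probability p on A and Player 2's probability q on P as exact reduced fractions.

P1 indiff ⇒ q·6+(1-q)·6 = q·8+(1-q)·5 ⇒ q(-2) = (1-q)(-1) ⇒ q = 1/3
P2 indiff ⇒ p·10+(1-p)·0 = p·0+(1-p)·4 ⇒ p(10) = (1-p)(4) ⇒ p = 2/7

p=2/7, q=1/3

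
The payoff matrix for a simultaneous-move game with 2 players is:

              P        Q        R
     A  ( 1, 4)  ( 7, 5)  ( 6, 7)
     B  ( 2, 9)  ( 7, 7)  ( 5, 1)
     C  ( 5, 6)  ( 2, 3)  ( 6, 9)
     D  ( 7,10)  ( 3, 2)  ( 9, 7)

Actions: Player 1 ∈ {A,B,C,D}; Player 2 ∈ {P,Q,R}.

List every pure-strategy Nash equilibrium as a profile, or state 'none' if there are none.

(A,P): not NE [P1→D gives 7>1; P2→R gives 7>4]
(A,Q): not NE [P2→R gives 7>5]
(A,R): not NE [P1→D gives 9>6]
(B,P): not NE [P1→D gives 7>2]
(B,Q): not NE [P2→P gives 9>7]
(B,R): not NE [P1→D gives 9>5; P2→P gives 9>1]
(C,P): not NE [P1→D gives 7>5; P2→R gives 9>6]
(C,Q): not NE [P1→B gives 7>2; P2→R gives 9>3]
(C,R): not NE [P1→D gives 9>6]
(D,P): NE
(D,Q): not NE [P1→B gives 7>3; P2→P gives 10>2]
(D,R): not NE [P2→P gives 10>7]

NE set: (D,P)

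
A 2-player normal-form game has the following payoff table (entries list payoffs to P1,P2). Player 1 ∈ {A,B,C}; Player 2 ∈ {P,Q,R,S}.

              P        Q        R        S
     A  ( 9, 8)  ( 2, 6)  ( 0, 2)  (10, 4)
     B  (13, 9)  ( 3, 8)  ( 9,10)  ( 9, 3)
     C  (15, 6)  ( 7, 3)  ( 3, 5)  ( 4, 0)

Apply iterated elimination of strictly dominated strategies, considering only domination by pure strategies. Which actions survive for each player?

Remaining: P1:{B,C} P2:{P,R}

P2 drop Q (P beats it: A:8>6 B:9>8 C:6>3)
P2 drop S (P beats it: A:8>4 B:9>3 C:6>0)
P1 drop A (B beats it: P:13>9 R:9>0)
P1→{B,C} P2→{P,R}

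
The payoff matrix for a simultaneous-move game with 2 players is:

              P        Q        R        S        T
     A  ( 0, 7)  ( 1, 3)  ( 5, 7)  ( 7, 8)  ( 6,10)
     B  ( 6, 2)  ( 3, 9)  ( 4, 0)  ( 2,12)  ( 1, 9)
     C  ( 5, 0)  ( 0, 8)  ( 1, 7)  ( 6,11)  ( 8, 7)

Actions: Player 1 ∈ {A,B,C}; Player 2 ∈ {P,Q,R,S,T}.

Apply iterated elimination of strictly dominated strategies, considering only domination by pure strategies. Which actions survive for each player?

P2 drop P (S beats it: A:8>7 B:12>2 C:11>0)
P2 drop Q (S beats it: A:8>3 B:12>9 C:11>8)
P1 drop B (A beats it: R:5>4 S:7>2 T:6>1)
P2 drop R (S beats it: A:8>7 C:11>7)
P1→{A,C} P2→{S,T}

Survivors P1:{A,C} P2:{S,T}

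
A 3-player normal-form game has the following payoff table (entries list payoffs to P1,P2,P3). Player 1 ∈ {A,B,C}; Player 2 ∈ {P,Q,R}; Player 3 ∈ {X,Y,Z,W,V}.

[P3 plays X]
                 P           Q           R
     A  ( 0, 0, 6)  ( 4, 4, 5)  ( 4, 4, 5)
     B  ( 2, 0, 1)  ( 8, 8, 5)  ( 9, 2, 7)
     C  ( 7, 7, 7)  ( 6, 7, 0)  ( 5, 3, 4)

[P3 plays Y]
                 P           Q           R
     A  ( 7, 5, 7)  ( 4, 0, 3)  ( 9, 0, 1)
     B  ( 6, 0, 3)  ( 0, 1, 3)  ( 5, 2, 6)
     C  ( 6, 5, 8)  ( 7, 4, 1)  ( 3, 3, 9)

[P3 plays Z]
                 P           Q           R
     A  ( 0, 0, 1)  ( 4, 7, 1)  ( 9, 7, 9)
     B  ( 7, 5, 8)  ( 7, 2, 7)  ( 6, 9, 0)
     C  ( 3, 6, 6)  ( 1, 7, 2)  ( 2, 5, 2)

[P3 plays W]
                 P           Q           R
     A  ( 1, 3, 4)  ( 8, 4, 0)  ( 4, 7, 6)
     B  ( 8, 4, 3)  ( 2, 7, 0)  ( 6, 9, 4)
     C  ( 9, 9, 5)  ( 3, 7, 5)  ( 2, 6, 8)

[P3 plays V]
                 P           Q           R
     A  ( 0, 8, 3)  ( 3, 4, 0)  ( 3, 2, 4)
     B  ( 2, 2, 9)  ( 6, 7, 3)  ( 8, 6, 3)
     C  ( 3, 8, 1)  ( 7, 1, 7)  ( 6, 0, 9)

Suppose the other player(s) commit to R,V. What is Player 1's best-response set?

P1 best: {B}

u_1(A vs R,V) = 3
u_1(B vs R,V) = 8
u_1(C vs R,V) = 6
max payoff 8 at {B}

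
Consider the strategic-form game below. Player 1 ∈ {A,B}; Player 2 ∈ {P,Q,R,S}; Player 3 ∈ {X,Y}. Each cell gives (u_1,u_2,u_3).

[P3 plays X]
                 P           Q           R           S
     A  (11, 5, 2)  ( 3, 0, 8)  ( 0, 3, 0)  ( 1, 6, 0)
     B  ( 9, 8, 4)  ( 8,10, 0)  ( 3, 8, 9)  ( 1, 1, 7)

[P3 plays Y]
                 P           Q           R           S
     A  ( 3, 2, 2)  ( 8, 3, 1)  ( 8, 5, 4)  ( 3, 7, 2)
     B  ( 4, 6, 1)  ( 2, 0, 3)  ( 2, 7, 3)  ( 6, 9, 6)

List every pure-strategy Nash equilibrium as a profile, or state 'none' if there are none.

PSNE: ∅

(A,P,X): not NE [P2→S gives 6>5]
(A,P,Y): not NE [P1→B gives 4>3; P2→S gives 7>2]
(A,Q,X): not NE [P1→B gives 8>3; P2→S gives 6>0]
(A,Q,Y): not NE [P2→S gives 7>3; P3→X gives 8>1]
(A,R,X): not NE [P1→B gives 3>0; P2→S gives 6>3; P3→Y gives 4>0]
(A,R,Y): not NE [P2→S gives 7>5]
(A,S,X): not NE [P3→Y gives 2>0]
(A,S,Y): not NE [P1→B gives 6>3]
(B,P,X): not NE [P1→A gives 11>9; P2→Q gives 10>8]
(B,P,Y): not NE [P2→S gives 9>6; P3→X gives 4>1]
(B,Q,X): not NE [P3→Y gives 3>0]
(B,Q,Y): not NE [P1→A gives 8>2; P2→S gives 9>0]
(B,R,X): not NE [P2→Q gives 10>8]
(B,R,Y): not NE [P1→A gives 8>2; P2→S gives 9>7; P3→X gives 9>3]
(B,S,X): not NE [P2→Q gives 10>1]
(B,S,Y): not NE [P3→X gives 7>6]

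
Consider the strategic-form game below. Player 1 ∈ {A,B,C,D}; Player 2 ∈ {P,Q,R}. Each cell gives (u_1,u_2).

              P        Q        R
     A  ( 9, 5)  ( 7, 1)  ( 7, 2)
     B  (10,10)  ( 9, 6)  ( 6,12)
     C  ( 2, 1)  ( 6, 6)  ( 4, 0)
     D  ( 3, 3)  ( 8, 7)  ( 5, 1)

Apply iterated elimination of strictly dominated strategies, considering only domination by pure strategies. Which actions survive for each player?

Survivors P1:{A,B} P2:{P,R}

P1 drop C (A beats it: P:9>2 Q:7>6 R:7>4)
P1 drop D (B beats it: P:10>3 Q:9>8 R:6>5)
P2 drop Q (P beats it: A:5>1 B:10>6)
P1→{A,B} P2→{P,R}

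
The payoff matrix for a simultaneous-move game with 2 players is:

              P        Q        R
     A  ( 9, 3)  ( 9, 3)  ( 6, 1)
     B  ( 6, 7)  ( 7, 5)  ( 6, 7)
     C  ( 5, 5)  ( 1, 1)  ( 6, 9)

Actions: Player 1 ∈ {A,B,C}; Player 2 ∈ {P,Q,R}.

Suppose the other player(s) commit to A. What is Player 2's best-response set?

u_2(P vs A) = 3
u_2(Q vs A) = 3
u_2(R vs A) = 1
max payoff 3 at {P,Q}

P2 best: {P,Q}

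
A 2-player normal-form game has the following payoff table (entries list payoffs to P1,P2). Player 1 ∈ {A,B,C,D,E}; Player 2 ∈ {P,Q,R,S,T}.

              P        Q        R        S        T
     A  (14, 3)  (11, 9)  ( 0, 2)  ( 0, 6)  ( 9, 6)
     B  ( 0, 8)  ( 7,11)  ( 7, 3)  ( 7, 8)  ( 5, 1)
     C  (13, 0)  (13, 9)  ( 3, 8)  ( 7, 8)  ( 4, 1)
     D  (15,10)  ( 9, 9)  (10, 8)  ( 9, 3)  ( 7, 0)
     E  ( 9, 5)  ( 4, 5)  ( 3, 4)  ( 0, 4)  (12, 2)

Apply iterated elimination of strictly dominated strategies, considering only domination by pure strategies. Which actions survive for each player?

P1 drop B (D beats it: P:15>0 Q:9>7 R:10>7 S:9>7 T:7>5)
P2 drop R (Q beats it: A:9>2 C:9>8 D:9>8 E:5>4)
P2 drop S (Q beats it: A:9>6 C:9>8 D:9>3 E:5>4)
P2 drop T (Q beats it: A:9>6 C:9>1 D:9>0 E:5>2)
P1 drop E (A beats it: P:14>9 Q:11>4)
P1→{A,C,D} P2→{P,Q}

IESDS → P1:{A,C,D} P2:{P,Q}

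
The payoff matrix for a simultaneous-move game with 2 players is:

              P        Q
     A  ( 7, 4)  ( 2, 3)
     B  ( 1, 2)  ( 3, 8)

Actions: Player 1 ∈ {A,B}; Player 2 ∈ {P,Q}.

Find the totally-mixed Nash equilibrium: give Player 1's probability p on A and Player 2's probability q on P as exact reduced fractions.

P1 mixes 6/7 on A; P2 mixes 1/7 on P

P1 indiff ⇒ q·7+(1-q)·2 = q·1+(1-q)·3 ⇒ q(6) = (1-q)(1) ⇒ q = 1/7
P2 indiff ⇒ p·4+(1-p)·2 = p·3+(1-p)·8 ⇒ p(1) = (1-p)(6) ⇒ p = 6/7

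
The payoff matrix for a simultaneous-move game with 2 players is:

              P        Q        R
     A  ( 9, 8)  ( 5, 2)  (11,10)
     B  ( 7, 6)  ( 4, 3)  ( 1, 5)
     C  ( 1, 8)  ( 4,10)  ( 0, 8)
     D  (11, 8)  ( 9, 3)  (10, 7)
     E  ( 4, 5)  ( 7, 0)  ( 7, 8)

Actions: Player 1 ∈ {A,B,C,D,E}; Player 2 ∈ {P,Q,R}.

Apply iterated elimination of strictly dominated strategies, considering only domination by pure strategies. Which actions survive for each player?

Remaining: P1:{A,D} P2:{P,R}

P1 drop B (A beats it: P:9>7 Q:5>4 R:11>1)
P1 drop C (A beats it: P:9>1 Q:5>4 R:11>0)
P1 drop E (D beats it: P:11>4 Q:9>7 R:10>7)
P2 drop Q (P beats it: A:8>2 D:8>3)
P1→{A,D} P2→{P,R}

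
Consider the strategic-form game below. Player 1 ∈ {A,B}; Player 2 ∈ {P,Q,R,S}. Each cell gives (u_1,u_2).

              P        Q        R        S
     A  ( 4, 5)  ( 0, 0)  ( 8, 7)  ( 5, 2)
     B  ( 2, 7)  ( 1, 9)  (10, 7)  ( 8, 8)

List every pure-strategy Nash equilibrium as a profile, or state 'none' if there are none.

PSNE = {(B,Q)}

(A,P): not NE [P2→R gives 7>5]
(A,Q): not NE [P1→B gives 1>0; P2→R gives 7>0]
(A,R): not NE [P1→B gives 10>8]
(A,S): not NE [P1→B gives 8>5; P2→R gives 7>2]
(B,P): not NE [P1→A gives 4>2; P2→Q gives 9>7]
(B,Q): NE
(B,R): not NE [P2→Q gives 9>7]
(B,S): not NE [P2→Q gives 9>8]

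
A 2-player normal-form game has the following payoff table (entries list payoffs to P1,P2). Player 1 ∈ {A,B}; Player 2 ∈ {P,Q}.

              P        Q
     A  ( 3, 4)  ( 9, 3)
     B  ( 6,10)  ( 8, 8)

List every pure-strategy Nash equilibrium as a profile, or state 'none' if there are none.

Nash profiles: (B,P)

(A,P): not NE [P1→B gives 6>3]
(A,Q): not NE [P2→P gives 4>3]
(B,P): NE
(B,Q): not NE [P1→A gives 9>8; P2→P gives 10>8]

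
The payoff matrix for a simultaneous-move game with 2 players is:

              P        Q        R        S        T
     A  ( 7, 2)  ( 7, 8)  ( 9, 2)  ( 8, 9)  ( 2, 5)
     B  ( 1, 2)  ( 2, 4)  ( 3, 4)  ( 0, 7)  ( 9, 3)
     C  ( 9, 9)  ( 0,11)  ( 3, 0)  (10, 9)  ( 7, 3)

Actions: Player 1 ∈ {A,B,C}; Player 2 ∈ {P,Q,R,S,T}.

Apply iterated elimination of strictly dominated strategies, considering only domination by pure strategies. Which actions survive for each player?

Survivors P1:{A,C} P2:{Q,S}

P2 drop P (Q beats it: A:8>2 B:4>2 C:11>9)
P2 drop R (S beats it: A:9>2 B:7>4 C:9>0)
P2 drop T (Q beats it: A:8>5 B:4>3 C:11>3)
P1 drop B (A beats it: Q:7>2 S:8>0)
P1→{A,C} P2→{Q,S}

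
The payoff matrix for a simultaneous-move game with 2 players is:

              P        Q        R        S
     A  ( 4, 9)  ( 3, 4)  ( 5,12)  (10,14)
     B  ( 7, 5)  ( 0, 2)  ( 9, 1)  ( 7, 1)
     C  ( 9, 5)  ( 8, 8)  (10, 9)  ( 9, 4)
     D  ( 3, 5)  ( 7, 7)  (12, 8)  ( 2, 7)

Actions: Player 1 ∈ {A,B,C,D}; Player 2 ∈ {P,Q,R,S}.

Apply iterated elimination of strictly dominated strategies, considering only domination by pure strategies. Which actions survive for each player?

P1 drop B (C beats it: P:9>7 Q:8>0 R:10>9 S:9>7)
P2 drop P (R beats it: A:12>9 C:9>5 D:8>5)
P2 drop Q (R beats it: A:12>4 C:9>8 D:8>7)
P1→{A,C,D} P2→{R,S}

Remaining: P1:{A,C,D} P2:{R,S}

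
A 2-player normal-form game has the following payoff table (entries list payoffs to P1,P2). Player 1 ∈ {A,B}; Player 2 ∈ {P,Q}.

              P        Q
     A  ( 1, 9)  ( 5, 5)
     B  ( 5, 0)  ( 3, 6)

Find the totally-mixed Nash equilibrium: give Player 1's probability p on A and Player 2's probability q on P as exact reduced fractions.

P1 indiff ⇒ q·1+(1-q)·5 = q·5+(1-q)·3 ⇒ q(-4) = (1-q)(-2) ⇒ q = 1/3
P2 indiff ⇒ p·9+(1-p)·0 = p·5+(1-p)·6 ⇒ p(4) = (1-p)(6) ⇒ p = 3/5

P1 mixes 3/5 on A; P2 mixes 1/3 on P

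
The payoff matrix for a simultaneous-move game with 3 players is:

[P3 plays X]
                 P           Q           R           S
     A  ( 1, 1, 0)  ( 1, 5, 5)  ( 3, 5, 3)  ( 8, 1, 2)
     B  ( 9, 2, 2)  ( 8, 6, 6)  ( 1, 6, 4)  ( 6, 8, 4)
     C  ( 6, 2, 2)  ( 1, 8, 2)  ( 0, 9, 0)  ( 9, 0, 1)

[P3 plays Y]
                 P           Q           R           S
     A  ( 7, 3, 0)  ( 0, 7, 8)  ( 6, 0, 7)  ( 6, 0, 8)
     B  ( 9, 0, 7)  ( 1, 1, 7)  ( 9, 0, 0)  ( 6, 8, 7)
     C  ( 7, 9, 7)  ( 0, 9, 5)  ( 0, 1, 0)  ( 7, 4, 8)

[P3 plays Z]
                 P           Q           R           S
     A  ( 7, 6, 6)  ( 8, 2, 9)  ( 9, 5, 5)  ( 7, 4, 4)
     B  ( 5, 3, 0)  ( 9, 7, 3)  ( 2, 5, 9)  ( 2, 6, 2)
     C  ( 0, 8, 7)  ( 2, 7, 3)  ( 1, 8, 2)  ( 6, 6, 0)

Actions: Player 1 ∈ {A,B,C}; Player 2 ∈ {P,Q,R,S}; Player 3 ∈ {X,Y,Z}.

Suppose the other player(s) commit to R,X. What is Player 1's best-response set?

BR_1 = {A}

u_1(A vs R,X) = 3
u_1(B vs R,X) = 1
u_1(C vs R,X) = 0
max payoff 3 at {A}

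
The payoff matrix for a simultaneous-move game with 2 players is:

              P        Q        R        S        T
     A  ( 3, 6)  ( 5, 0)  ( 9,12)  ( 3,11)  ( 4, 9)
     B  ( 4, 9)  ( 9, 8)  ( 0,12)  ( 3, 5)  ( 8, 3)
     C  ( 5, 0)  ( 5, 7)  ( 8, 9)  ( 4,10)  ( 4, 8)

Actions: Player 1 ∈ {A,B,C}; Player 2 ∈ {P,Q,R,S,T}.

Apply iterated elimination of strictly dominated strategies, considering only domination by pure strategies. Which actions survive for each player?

P2 drop P (R beats it: A:12>6 B:12>9 C:9>0)
P2 drop Q (R beats it: A:12>0 B:12>8 C:9>7)
P2 drop T (R beats it: A:12>9 B:12>3 C:9>8)
P1 drop B (C beats it: R:8>0 S:4>3)
P1→{A,C} P2→{R,S}

Survivors P1:{A,C} P2:{R,S}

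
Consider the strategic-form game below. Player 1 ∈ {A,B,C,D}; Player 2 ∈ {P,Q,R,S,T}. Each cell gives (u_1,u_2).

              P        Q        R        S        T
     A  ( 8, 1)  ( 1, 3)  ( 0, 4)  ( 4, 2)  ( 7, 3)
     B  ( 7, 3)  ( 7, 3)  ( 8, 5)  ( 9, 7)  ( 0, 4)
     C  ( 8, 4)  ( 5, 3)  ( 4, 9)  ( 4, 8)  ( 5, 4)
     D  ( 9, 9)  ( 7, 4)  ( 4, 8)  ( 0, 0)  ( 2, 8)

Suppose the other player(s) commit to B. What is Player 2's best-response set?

P2 best: {S}

u_2(P vs B) = 3
u_2(Q vs B) = 3
u_2(R vs B) = 5
u_2(S vs B) = 7
u_2(T vs B) = 4
max payoff 7 at {S}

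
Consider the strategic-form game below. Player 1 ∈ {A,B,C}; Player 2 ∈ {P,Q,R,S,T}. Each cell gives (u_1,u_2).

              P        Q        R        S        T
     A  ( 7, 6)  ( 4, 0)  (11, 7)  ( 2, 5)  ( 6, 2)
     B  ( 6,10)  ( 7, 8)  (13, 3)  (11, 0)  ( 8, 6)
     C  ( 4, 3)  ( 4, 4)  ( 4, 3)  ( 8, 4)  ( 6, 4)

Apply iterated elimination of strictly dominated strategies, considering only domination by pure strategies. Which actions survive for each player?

Remaining: P1:{A,B} P2:{P,R}

P1 drop C (B beats it: P:6>4 Q:7>4 R:13>4 S:11>8 T:8>6)
P2 drop Q (P beats it: A:6>0 B:10>8)
P2 drop S (P beats it: A:6>5 B:10>0)
P2 drop T (P beats it: A:6>2 B:10>6)
P1→{A,B} P2→{P,R}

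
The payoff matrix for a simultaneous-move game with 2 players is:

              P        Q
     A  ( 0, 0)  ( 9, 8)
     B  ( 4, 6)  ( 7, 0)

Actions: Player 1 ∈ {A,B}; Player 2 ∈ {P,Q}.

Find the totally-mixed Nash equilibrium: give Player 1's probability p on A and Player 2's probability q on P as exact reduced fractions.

P1 mixes 3/7 on A; P2 mixes 1/3 on P

P1 indiff ⇒ q·0+(1-q)·9 = q·4+(1-q)·7 ⇒ q(-4) = (1-q)(-2) ⇒ q = 1/3
P2 indiff ⇒ p·0+(1-p)·6 = p·8+(1-p)·0 ⇒ p(-8) = (1-p)(-6) ⇒ p = 3/7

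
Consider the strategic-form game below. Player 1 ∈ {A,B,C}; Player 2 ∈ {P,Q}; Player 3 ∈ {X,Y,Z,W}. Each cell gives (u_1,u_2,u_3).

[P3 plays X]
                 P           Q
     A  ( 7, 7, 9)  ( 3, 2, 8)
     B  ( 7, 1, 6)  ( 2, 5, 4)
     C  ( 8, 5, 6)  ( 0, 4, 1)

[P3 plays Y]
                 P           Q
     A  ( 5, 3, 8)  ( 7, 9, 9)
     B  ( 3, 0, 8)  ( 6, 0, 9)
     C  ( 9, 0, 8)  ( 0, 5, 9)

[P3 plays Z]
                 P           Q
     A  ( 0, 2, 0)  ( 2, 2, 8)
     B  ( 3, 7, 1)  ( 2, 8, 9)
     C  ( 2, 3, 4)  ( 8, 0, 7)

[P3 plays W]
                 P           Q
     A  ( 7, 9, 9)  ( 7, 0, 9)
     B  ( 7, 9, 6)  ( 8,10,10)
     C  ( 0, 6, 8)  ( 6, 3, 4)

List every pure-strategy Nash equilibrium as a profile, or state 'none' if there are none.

(A,P,X): not NE [P1→C gives 8>7]
(A,P,Y): not NE [P1→C gives 9>5; P2→Q gives 9>3; P3→W gives 9>8]
(A,P,Z): not NE [P1→B gives 3>0; P3→W gives 9>0]
(A,P,W): NE
(A,Q,X): not NE [P2→P gives 7>2; P3→W gives 9>8]
(A,Q,Y): NE
(A,Q,Z): not NE [P1→C gives 8>2; P3→W gives 9>8]
(A,Q,W): not NE [P1→B gives 8>7; P2→P gives 9>0]
(B,P,X): not NE [P1→C gives 8>7; P2→Q gives 5>1; P3→Y gives 8>6]
(B,P,Y): not NE [P1→C gives 9>3]
(B,P,Z): not NE [P2→Q gives 8>7; P3→Y gives 8>1]
(B,P,W): not NE [P2→Q gives 10>9; P3→Y gives 8>6]
(B,Q,X): not NE [P1→A gives 3>2; P3→W gives 10>4]
(B,Q,Y): not NE [P1→A gives 7>6; P3→W gives 10>9]
(B,Q,Z): not NE [P1→C gives 8>2; P3→W gives 10>9]
(B,Q,W): NE
(C,P,X): not NE [P3→W gives 8>6]
(C,P,Y): not NE [P2→Q gives 5>0]
(C,P,Z): not NE [P1→B gives 3>2; P3→W gives 8>4]
(C,P,W): not NE [P1→B gives 7>0]
(C,Q,X): not NE [P1→A gives 3>0; P2→P gives 5>4; P3→Y gives 9>1]
(C,Q,Y): not NE [P1→A gives 7>0]
(C,Q,Z): not NE [P2→P gives 3>0; P3→Y gives 9>7]
(C,Q,W): not NE [P1→B gives 8>6; P2→P gives 6>3; P3→Y gives 9>4]

NE set: (A,P,W), (A,Q,Y), (B,Q,W)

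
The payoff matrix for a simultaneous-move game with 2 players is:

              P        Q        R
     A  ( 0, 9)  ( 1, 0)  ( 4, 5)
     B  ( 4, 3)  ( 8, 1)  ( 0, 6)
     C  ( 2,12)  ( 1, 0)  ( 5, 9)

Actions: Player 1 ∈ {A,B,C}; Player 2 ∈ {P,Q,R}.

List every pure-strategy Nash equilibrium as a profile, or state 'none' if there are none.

(A,P): not NE [P1→B gives 4>0]
(A,Q): not NE [P1→B gives 8>1; P2→P gives 9>0]
(A,R): not NE [P1→C gives 5>4; P2→P gives 9>5]
(B,P): not NE [P2→R gives 6>3]
(B,Q): not NE [P2→R gives 6>1]
(B,R): not NE [P1→C gives 5>0]
(C,P): not NE [P1→B gives 4>2]
(C,Q): not NE [P1→B gives 8>1; P2→P gives 12>0]
(C,R): not NE [P2→P gives 12>9]

Equilibria: none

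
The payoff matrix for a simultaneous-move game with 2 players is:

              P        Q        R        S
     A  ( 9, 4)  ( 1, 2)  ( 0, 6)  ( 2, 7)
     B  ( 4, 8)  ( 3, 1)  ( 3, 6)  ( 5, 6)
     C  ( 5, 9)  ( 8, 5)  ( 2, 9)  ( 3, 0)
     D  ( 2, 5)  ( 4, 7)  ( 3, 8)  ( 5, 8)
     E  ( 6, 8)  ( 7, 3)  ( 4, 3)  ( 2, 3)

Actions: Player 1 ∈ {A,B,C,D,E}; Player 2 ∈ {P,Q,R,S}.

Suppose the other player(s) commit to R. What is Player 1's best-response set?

BR_1 = {E}

u_1(A vs R) = 0
u_1(B vs R) = 3
u_1(C vs R) = 2
u_1(D vs R) = 3
u_1(E vs R) = 4
max payoff 4 at {E}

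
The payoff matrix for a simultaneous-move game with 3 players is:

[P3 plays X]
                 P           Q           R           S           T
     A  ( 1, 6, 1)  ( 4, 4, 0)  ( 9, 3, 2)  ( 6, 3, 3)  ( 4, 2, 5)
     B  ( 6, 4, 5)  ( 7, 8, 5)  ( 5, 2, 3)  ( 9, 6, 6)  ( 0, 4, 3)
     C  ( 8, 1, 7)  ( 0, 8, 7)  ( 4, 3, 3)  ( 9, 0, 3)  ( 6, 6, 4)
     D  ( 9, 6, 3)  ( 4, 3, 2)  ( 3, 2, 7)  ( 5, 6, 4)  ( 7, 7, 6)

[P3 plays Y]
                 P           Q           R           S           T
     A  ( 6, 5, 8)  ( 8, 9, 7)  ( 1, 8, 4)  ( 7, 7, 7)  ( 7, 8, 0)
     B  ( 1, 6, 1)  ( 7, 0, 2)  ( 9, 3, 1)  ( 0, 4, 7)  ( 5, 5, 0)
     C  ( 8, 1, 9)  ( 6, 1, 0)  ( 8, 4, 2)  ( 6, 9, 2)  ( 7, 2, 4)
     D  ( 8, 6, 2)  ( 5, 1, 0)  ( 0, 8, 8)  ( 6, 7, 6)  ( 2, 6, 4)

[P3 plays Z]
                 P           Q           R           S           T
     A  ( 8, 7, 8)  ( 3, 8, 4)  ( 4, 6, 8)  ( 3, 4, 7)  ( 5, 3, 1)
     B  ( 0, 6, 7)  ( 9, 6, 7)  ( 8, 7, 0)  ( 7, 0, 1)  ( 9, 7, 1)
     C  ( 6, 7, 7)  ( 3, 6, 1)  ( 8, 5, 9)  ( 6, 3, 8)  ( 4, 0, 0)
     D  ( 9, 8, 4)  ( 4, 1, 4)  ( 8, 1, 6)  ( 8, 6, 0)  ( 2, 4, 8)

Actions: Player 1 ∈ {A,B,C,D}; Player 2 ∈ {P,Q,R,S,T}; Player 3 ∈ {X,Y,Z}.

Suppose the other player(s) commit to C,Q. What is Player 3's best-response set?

u_3(X vs C,Q) = 7
u_3(Y vs C,Q) = 0
u_3(Z vs C,Q) = 1
max payoff 7 at {X}

P3 best: {X}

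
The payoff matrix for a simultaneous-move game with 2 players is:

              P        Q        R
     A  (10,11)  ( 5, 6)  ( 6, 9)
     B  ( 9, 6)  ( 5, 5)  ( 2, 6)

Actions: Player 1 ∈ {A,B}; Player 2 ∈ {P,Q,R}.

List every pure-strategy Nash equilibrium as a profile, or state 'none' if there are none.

NE set: (A,P)

(A,P): NE
(A,Q): not NE [P2→P gives 11>6]
(A,R): not NE [P2→P gives 11>9]
(B,P): not NE [P1→A gives 10>9]
(B,Q): not NE [P2→R gives 6>5]
(B,R): not NE [P1→A gives 6>2]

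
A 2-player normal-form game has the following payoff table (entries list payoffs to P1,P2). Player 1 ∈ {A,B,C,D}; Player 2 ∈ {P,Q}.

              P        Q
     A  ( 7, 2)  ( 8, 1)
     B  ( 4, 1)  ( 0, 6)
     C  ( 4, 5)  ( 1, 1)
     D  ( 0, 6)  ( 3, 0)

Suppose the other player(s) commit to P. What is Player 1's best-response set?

BR_1 = {A}

u_1(A vs P) = 7
u_1(B vs P) = 4
u_1(C vs P) = 4
u_1(D vs P) = 0
max payoff 7 at {A}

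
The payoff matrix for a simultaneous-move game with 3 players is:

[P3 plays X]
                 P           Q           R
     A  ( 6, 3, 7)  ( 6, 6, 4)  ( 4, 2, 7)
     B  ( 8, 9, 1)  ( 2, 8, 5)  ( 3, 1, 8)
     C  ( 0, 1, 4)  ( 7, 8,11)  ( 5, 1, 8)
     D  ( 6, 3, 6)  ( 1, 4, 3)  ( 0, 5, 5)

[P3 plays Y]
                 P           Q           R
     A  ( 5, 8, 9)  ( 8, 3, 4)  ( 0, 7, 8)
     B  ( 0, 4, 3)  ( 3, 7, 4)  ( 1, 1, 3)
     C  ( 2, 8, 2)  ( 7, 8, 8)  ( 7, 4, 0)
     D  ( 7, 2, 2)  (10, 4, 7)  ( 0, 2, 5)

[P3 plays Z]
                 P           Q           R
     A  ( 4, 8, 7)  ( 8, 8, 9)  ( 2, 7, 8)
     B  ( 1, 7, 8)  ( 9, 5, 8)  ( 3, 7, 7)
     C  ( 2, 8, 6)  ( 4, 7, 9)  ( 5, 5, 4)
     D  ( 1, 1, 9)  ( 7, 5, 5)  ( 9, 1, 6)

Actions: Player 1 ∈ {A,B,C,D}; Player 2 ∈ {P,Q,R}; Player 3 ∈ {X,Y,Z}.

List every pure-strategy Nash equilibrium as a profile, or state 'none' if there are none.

(A,P,X): not NE [P1→B gives 8>6; P2→Q gives 6>3; P3→Y gives 9>7]
(A,P,Y): not NE [P1→D gives 7>5]
(A,P,Z): not NE [P3→Y gives 9>7]
(A,Q,X): not NE [P1→C gives 7>6; P3→Z gives 9>4]
(A,Q,Y): not NE [P1→D gives 10>8; P2→P gives 8>3; P3→Z gives 9>4]
(A,Q,Z): not NE [P1→B gives 9>8]
(A,R,X): not NE [P1→C gives 5>4; P2→Q gives 6>2; P3→Z gives 8>7]
(A,R,Y): not NE [P1→C gives 7>0; P2→P gives 8>7]
(A,R,Z): not NE [P1→D gives 9>2; P2→Q gives 8>7]
(B,P,X): not NE [P3→Z gives 8>1]
(B,P,Y): not NE [P1→D gives 7>0; P2→Q gives 7>4; P3→Z gives 8>3]
(B,P,Z): not NE [P1→A gives 4>1]
(B,Q,X): not NE [P1→C gives 7>2; P2→P gives 9>8; P3→Z gives 8>5]
(B,Q,Y): not NE [P1→D gives 10>3; P3→Z gives 8>4]
(B,Q,Z): not NE [P2→R gives 7>5]
(B,R,X): not NE [P1→C gives 5>3; P2→P gives 9>1]
(B,R,Y): not NE [P1→C gives 7>1; P2→Q gives 7>1; P3→X gives 8>3]
(B,R,Z): not NE [P1→D gives 9>3; P3→X gives 8>7]
(C,P,X): not NE [P1→B gives 8>0; P2→Q gives 8>1; P3→Z gives 6>4]
(C,P,Y): not NE [P1→D gives 7>2; P3→Z gives 6>2]
(C,P,Z): not NE [P1→A gives 4>2]
(C,Q,X): NE
(C,Q,Y): not NE [P1→D gives 10>7; P3→X gives 11>8]
(C,Q,Z): not NE [P1→B gives 9>4; P2→P gives 8>7; P3→X gives 11>9]
(C,R,X): not NE [P2→Q gives 8>1]
(C,R,Y): not NE [P2→Q gives 8>4; P3→X gives 8>0]
(C,R,Z): not NE [P1→D gives 9>5; P2→P gives 8>5; P3→X gives 8>4]
(D,P,X): not NE [P1→B gives 8>6; P2→R gives 5>3; P3→Z gives 9>6]
(D,P,Y): not NE [P2→Q gives 4>2; P3→Z gives 9>2]
(D,P,Z): not NE [P1→A gives 4>1; P2→Q gives 5>1]
(D,Q,X): not NE [P1→C gives 7>1; P2→R gives 5>4; P3→Y gives 7>3]
(D,Q,Y): NE
(D,Q,Z): not NE [P1→B gives 9>7; P3→Y gives 7>5]
(D,R,X): not NE [P1→C gives 5>0; P3→Z gives 6>5]
(D,R,Y): not NE [P1→C gives 7>0; P2→Q gives 4>2; P3→Z gives 6>5]
(D,R,Z): not NE [P2→Q gives 5>1]

PSNE = {(C,Q,X), (D,Q,Y)}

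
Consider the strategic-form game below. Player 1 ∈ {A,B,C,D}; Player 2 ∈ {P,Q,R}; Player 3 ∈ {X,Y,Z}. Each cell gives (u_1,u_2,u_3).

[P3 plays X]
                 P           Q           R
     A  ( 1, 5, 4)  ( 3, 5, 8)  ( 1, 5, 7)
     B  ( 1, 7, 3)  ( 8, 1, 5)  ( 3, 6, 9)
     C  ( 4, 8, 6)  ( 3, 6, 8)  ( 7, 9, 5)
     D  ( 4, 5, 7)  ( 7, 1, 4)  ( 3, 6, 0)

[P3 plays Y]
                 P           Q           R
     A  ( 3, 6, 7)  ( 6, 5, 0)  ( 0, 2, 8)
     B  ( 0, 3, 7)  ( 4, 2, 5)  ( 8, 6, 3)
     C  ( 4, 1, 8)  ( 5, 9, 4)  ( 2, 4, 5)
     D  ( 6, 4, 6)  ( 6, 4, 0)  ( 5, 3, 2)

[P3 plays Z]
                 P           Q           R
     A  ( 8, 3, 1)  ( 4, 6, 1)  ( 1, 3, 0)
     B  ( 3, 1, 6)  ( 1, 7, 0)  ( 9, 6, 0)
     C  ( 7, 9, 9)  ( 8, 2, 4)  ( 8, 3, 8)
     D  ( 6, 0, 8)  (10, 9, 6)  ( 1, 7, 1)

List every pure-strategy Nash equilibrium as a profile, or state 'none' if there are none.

NE set: (D,Q,Z)

(A,P,X): not NE [P1→D gives 4>1; P3→Y gives 7>4]
(A,P,Y): not NE [P1→D gives 6>3]
(A,P,Z): not NE [P2→Q gives 6>3; P3→Y gives 7>1]
(A,Q,X): not NE [P1→B gives 8>3]
(A,Q,Y): not NE [P2→P gives 6>5; P3→X gives 8>0]
(A,Q,Z): not NE [P1→D gives 10>4; P3→X gives 8>1]
(A,R,X): not NE [P1→C gives 7>1; P3→Y gives 8>7]
(A,R,Y): not NE [P1→B gives 8>0; P2→P gives 6>2]
(A,R,Z): not NE [P1→B gives 9>1; P2→Q gives 6>3; P3→Y gives 8>0]
(B,P,X): not NE [P1→D gives 4>1; P3→Y gives 7>3]
(B,P,Y): not NE [P1→D gives 6>0; P2→R gives 6>3]
(B,P,Z): not NE [P1→A gives 8>3; P2→Q gives 7>1; P3→Y gives 7>6]
(B,Q,X): not NE [P2→P gives 7>1]
(B,Q,Y): not NE [P1→D gives 6>4; P2→R gives 6>2]
(B,Q,Z): not NE [P1→D gives 10>1; P3→Y gives 5>0]
(B,R,X): not NE [P1→C gives 7>3; P2→P gives 7>6]
(B,R,Y): not NE [P3→X gives 9>3]
(B,R,Z): not NE [P2→Q gives 7>6; P3→X gives 9>0]
(C,P,X): not NE [P2→R gives 9>8; P3→Z gives 9>6]
(C,P,Y): not NE [P1→D gives 6>4; P2→Q gives 9>1; P3→Z gives 9>8]
(C,P,Z): not NE [P1→A gives 8>7]
(C,Q,X): not NE [P1→B gives 8>3; P2→R gives 9>6]
(C,Q,Y): not NE [P1→D gives 6>5; P3→X gives 8>4]
(C,Q,Z): not NE [P1→D gives 10>8; P2→P gives 9>2; P3→X gives 8>4]
(C,R,X): not NE [P3→Z gives 8>5]
(C,R,Y): not NE [P1→B gives 8>2; P2→Q gives 9>4; P3→Z gives 8>5]
(C,R,Z): not NE [P1→B gives 9>8; P2→P gives 9>3]
(D,P,X): not NE [P2→R gives 6>5; P3→Z gives 8>7]
(D,P,Y): not NE [P3→Z gives 8>6]
(D,P,Z): not NE [P1→A gives 8>6; P2→Q gives 9>0]
(D,Q,X): not NE [P1→B gives 8>7; P2→R gives 6>1; P3→Z gives 6>4]
(D,Q,Y): not NE [P3→Z gives 6>0]
(D,Q,Z): NE
(D,R,X): not NE [P1→C gives 7>3; P3→Y gives 2>0]
(D,R,Y): not NE [P1→B gives 8>5; P2→Q gives 4>3]
(D,R,Z): not NE [P1→B gives 9>1; P2→Q gives 9>7; P3→Y gives 2>1]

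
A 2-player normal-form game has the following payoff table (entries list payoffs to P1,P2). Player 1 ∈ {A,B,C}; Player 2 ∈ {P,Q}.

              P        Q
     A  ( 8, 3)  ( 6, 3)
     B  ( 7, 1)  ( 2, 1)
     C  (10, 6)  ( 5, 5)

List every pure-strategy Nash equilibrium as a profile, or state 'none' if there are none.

Nash profiles: (A,Q), (C,P)

(A,P): not NE [P1→C gives 10>8]
(A,Q): NE
(B,P): not NE [P1→C gives 10>7]
(B,Q): not NE [P1→A gives 6>2]
(C,P): NE
(C,Q): not NE [P1→A gives 6>5; P2→P gives 6>5]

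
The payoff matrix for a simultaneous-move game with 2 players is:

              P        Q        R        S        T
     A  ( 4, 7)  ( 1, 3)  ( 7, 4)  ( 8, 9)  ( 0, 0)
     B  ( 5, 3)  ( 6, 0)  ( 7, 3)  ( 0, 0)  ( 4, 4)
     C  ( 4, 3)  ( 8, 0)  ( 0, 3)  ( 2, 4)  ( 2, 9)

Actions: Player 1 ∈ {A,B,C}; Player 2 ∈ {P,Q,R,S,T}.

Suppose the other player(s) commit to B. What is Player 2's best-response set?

u_2(P vs B) = 3
u_2(Q vs B) = 0
u_2(R vs B) = 3
u_2(S vs B) = 0
u_2(T vs B) = 4
max payoff 4 at {T}

P2 best: {T}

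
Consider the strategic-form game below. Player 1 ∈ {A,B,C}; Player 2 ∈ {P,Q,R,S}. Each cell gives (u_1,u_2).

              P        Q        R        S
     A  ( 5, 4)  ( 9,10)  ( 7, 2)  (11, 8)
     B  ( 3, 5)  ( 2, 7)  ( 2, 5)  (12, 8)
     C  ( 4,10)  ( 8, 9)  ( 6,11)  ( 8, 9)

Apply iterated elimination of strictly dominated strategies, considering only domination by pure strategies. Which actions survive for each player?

P1 drop C (A beats it: P:5>4 Q:9>8 R:7>6 S:11>8)
P2 drop P (Q beats it: A:10>4 B:7>5)
P2 drop R (Q beats it: A:10>2 B:7>5)
P1→{A,B} P2→{Q,S}

Remaining: P1:{A,B} P2:{Q,S}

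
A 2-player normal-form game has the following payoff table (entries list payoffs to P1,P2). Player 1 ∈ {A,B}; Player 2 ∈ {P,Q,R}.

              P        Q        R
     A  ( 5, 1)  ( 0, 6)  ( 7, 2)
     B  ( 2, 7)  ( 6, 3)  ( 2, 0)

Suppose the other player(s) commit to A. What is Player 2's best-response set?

BR_2 = {Q}

u_2(P vs A) = 1
u_2(Q vs A) = 6
u_2(R vs A) = 2
max payoff 6 at {Q}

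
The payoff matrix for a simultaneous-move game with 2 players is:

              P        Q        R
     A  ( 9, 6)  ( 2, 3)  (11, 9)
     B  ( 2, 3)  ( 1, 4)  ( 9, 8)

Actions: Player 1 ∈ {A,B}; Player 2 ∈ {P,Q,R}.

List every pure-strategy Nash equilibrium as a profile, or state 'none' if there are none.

(A,P): not NE [P2→R gives 9>6]
(A,Q): not NE [P2→R gives 9>3]
(A,R): NE
(B,P): not NE [P1→A gives 9>2; P2→R gives 8>3]
(B,Q): not NE [P1→A gives 2>1; P2→R gives 8>4]
(B,R): not NE [P1→A gives 11>9]

PSNE = {(A,R)}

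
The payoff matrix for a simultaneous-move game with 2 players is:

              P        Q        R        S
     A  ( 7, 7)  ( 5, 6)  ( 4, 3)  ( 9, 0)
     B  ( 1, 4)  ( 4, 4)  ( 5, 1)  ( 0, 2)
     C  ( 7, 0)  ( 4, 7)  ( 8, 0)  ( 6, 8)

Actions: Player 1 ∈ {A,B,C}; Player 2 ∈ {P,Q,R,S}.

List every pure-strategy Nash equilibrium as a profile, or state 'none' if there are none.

NE set: (A,P)

(A,P): NE
(A,Q): not NE [P2→P gives 7>6]
(A,R): not NE [P1→C gives 8>4; P2→P gives 7>3]
(A,S): not NE [P2→P gives 7>0]
(B,P): not NE [P1→C gives 7>1]
(B,Q): not NE [P1→A gives 5>4]
(B,R): not NE [P1→C gives 8>5; P2→Q gives 4>1]
(B,S): not NE [P1→A gives 9>0; P2→Q gives 4>2]
(C,P): not NE [P2→S gives 8>0]
(C,Q): not NE [P1→A gives 5>4; P2→S gives 8>7]
(C,R): not NE [P2→S gives 8>0]
(C,S): not NE [P1→A gives 9>6]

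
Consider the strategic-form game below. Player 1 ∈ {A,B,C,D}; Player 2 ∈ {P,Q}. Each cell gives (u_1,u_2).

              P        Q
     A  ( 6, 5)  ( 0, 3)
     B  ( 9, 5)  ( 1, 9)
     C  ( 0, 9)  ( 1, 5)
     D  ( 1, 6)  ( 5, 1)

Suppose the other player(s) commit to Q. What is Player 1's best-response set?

BR_1 = {D}

u_1(A vs Q) = 0
u_1(B vs Q) = 1
u_1(C vs Q) = 1
u_1(D vs Q) = 5
max payoff 5 at {D}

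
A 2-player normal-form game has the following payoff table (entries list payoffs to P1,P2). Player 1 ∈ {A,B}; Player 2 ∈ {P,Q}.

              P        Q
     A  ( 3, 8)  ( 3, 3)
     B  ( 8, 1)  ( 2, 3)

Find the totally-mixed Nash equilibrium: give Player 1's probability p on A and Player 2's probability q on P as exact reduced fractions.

P1 indiff ⇒ q·3+(1-q)·3 = q·8+(1-q)·2 ⇒ q(-5) = (1-q)(-1) ⇒ q = 1/6
P2 indiff ⇒ p·8+(1-p)·1 = p·3+(1-p)·3 ⇒ p(5) = (1-p)(2) ⇒ p = 2/7

(p,q) = (2/7, 1/6)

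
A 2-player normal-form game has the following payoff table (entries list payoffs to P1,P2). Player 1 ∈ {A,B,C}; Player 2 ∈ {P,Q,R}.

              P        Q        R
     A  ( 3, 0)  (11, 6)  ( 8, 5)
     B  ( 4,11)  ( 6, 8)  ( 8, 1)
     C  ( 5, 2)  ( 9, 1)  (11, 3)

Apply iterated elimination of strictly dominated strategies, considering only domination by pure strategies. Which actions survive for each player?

Survivors P1:{A,C} P2:{Q,R}

P1 drop B (C beats it: P:5>4 Q:9>6 R:11>8)
P2 drop P (R beats it: A:5>0 C:3>2)
P1→{A,C} P2→{Q,R}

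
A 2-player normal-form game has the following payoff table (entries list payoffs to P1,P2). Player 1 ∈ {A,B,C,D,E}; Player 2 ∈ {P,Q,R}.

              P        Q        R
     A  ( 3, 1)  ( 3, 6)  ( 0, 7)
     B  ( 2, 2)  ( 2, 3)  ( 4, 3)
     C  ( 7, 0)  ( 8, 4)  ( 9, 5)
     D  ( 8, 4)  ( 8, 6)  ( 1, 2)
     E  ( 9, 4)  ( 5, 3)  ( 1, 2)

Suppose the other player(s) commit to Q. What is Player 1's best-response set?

argmax u_1 = {C,D}

u_1(A vs Q) = 3
u_1(B vs Q) = 2
u_1(C vs Q) = 8
u_1(D vs Q) = 8
u_1(E vs Q) = 5
max payoff 8 at {C,D}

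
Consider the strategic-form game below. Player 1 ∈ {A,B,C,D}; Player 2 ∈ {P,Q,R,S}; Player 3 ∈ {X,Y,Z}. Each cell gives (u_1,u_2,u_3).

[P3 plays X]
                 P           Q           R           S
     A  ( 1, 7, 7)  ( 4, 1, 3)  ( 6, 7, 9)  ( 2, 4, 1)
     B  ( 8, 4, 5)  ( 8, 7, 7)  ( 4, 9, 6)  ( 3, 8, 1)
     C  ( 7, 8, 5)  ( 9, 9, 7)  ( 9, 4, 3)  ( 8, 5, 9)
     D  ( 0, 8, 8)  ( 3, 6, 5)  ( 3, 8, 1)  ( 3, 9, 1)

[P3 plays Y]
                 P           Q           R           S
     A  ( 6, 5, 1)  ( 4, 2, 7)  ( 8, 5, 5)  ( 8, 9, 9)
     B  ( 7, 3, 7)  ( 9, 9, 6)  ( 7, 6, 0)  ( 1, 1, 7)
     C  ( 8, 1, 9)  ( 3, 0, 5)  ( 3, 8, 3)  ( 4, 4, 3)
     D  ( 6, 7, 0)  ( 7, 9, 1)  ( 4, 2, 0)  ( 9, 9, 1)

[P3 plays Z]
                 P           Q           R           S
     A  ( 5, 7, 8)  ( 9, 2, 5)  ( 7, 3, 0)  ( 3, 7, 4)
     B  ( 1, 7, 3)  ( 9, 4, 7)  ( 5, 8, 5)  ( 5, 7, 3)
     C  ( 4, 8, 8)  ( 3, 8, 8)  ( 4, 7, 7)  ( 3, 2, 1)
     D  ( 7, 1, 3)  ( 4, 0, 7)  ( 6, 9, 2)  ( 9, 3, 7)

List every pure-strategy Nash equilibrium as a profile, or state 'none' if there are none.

PSNE: ∅

(A,P,X): not NE [P1→B gives 8>1; P3→Z gives 8>7]
(A,P,Y): not NE [P1→C gives 8>6; P2→S gives 9>5; P3→Z gives 8>1]
(A,P,Z): not NE [P1→D gives 7>5]
(A,Q,X): not NE [P1→C gives 9>4; P2→R gives 7>1; P3→Y gives 7>3]
(A,Q,Y): not NE [P1→B gives 9>4; P2→S gives 9>2]
(A,Q,Z): not NE [P2→S gives 7>2; P3→Y gives 7>5]
(A,R,X): not NE [P1→C gives 9>6]
(A,R,Y): not NE [P2→S gives 9>5; P3→X gives 9>5]
(A,R,Z): not NE [P2→S gives 7>3; P3→X gives 9>0]
(A,S,X): not NE [P1→C gives 8>2; P2→R gives 7>4; P3→Y gives 9>1]
(A,S,Y): not NE [P1→D gives 9>8]
(A,S,Z): not NE [P1→D gives 9>3; P3→Y gives 9>4]
(B,P,X): not NE [P2→R gives 9>4; P3→Y gives 7>5]
(B,P,Y): not NE [P1→C gives 8>7; P2→Q gives 9>3]
(B,P,Z): not NE [P1→D gives 7>1; P2→R gives 8>7; P3→Y gives 7>3]
(B,Q,X): not NE [P1→C gives 9>8; P2→R gives 9>7]
(B,Q,Y): not NE [P3→Z gives 7>6]
(B,Q,Z): not NE [P2→R gives 8>4]
(B,R,X): not NE [P1→C gives 9>4]
(B,R,Y): not NE [P1→A gives 8>7; P2→Q gives 9>6; P3→X gives 6>0]
(B,R,Z): not NE [P1→A gives 7>5; P3→X gives 6>5]
(B,S,X): not NE [P1→C gives 8>3; P2→R gives 9>8; P3→Y gives 7>1]
(B,S,Y): not NE [P1→D gives 9>1; P2→Q gives 9>1]
(B,S,Z): not NE [P1→D gives 9>5; P2→R gives 8>7; P3→Y gives 7>3]
(C,P,X): not NE [P1→B gives 8>7; P2→Q gives 9>8; P3→Y gives 9>5]
(C,P,Y): not NE [P2→R gives 8>1]
(C,P,Z): not NE [P1→D gives 7>4; P3→Y gives 9>8]
(C,Q,X): not NE [P3→Z gives 8>7]
(C,Q,Y): not NE [P1→B gives 9>3; P2→R gives 8>0; P3→Z gives 8>5]
(C,Q,Z): not NE [P1→B gives 9>3]
(C,R,X): not NE [P2→Q gives 9>4; P3→Z gives 7>3]
(C,R,Y): not NE [P1→A gives 8>3; P3→Z gives 7>3]
(C,R,Z): not NE [P1→A gives 7>4; P2→Q gives 8>7]
(C,S,X): not NE [P2→Q gives 9>5]
(C,S,Y): not NE [P1→D gives 9>4; P2→R gives 8>4; P3→X gives 9>3]
(C,S,Z): not NE [P1→D gives 9>3; P2→Q gives 8>2; P3→X gives 9>1]
(D,P,X): not NE [P1→B gives 8>0; P2→S gives 9>8]
(D,P,Y): not NE [P1→C gives 8>6; P2→S gives 9>7; P3→X gives 8>0]
(D,P,Z): not NE [P2→R gives 9>1; P3→X gives 8>3]
(D,Q,X): not NE [P1→C gives 9>3; P2→S gives 9>6; P3→Z gives 7>5]
(D,Q,Y): not NE [P1→B gives 9>7; P3→Z gives 7>1]
(D,Q,Z): not NE [P1→B gives 9>4; P2→R gives 9>0]
(D,R,X): not NE [P1→C gives 9>3; P2→S gives 9>8; P3→Z gives 2>1]
(D,R,Y): not NE [P1→A gives 8>4; P2→S gives 9>2; P3→Z gives 2>0]
(D,R,Z): not NE [P1→A gives 7>6]
(D,S,X): not NE [P1→C gives 8>3; P3→Z gives 7>1]
(D,S,Y): not NE [P3→Z gives 7>1]
(D,S,Z): not NE [P2→R gives 9>3]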